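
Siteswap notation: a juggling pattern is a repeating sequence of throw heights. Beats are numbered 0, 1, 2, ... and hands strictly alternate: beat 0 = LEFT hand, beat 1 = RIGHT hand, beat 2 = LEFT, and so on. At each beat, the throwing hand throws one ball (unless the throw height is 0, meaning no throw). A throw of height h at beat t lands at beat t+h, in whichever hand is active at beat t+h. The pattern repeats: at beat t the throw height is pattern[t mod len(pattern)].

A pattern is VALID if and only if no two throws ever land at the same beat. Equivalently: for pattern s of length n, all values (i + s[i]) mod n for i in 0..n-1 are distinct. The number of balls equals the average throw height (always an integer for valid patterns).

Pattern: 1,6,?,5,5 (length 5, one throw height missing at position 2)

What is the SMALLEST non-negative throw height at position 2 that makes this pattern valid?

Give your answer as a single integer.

i=0: (0 + 1) mod 5 = 1
i=1: (1 + 6) mod 5 = 2
i=2: s[i]=? (unknown)
i=3: (3 + 5) mod 5 = 3
i=4: (4 + 5) mod 5 = 4
Known residues: [1, 2, 3, 4]; need a permutation of 0..4, so missing residue r = 0
Need (2 + s) mod 5 = 0; smallest s = (0 - 2) mod 5 = 3

Answer: 3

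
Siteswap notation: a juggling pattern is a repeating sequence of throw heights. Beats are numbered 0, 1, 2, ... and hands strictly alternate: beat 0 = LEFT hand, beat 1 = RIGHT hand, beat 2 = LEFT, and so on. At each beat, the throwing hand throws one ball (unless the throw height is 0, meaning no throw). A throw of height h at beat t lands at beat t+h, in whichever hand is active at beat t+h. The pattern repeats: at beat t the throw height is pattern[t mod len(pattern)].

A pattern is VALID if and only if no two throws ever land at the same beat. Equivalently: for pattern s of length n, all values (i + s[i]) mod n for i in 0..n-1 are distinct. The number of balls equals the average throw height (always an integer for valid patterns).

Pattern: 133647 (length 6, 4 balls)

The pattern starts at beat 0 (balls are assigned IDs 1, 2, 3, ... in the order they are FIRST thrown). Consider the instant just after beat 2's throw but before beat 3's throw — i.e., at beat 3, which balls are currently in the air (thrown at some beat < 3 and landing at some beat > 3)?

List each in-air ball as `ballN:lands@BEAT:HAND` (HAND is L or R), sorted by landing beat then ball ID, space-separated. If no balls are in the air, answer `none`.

Beat 0 (L): throw ball1 h=1 -> lands@1:R; in-air after throw: [b1@1:R]
Beat 1 (R): throw ball1 h=3 -> lands@4:L; in-air after throw: [b1@4:L]
Beat 2 (L): throw ball2 h=3 -> lands@5:R; in-air after throw: [b1@4:L b2@5:R]
Beat 3 (R): throw ball3 h=6 -> lands@9:R; in-air after throw: [b1@4:L b2@5:R b3@9:R]

Answer: ball1:lands@4:L ball2:lands@5:R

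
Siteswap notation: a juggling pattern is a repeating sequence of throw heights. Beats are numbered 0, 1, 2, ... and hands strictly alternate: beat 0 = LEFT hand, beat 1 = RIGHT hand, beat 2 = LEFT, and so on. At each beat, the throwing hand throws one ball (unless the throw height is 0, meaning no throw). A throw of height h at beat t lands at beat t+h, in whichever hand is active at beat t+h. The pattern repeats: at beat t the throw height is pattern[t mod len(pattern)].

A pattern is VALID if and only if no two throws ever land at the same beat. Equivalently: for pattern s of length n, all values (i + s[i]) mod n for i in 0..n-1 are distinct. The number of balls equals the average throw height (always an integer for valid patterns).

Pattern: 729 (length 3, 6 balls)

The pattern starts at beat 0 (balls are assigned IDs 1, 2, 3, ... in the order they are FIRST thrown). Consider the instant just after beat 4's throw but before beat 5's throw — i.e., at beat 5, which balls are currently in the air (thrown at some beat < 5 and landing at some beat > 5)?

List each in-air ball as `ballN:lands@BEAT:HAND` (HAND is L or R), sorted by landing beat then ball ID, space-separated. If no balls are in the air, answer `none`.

Beat 0 (L): throw ball1 h=7 -> lands@7:R; in-air after throw: [b1@7:R]
Beat 1 (R): throw ball2 h=2 -> lands@3:R; in-air after throw: [b2@3:R b1@7:R]
Beat 2 (L): throw ball3 h=9 -> lands@11:R; in-air after throw: [b2@3:R b1@7:R b3@11:R]
Beat 3 (R): throw ball2 h=7 -> lands@10:L; in-air after throw: [b1@7:R b2@10:L b3@11:R]
Beat 4 (L): throw ball4 h=2 -> lands@6:L; in-air after throw: [b4@6:L b1@7:R b2@10:L b3@11:R]
Beat 5 (R): throw ball5 h=9 -> lands@14:L; in-air after throw: [b4@6:L b1@7:R b2@10:L b3@11:R b5@14:L]

Answer: ball4:lands@6:L ball1:lands@7:R ball2:lands@10:L ball3:lands@11:R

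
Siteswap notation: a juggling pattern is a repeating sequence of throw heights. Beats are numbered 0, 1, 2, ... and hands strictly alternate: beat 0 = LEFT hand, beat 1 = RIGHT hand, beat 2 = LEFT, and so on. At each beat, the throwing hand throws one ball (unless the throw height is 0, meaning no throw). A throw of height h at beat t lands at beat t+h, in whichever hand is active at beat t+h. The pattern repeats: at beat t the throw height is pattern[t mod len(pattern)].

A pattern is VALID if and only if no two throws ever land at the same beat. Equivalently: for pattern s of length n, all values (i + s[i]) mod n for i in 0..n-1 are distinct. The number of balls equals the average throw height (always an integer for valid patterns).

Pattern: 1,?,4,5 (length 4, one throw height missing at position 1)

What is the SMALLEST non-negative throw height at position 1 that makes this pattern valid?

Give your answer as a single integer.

Answer: 2

Derivation:
i=0: (0 + 1) mod 4 = 1
i=1: s[i]=? (unknown)
i=2: (2 + 4) mod 4 = 2
i=3: (3 + 5) mod 4 = 0
Known residues: [0, 1, 2]; need a permutation of 0..3, so missing residue r = 3
Need (1 + s) mod 4 = 3; smallest s = (3 - 1) mod 4 = 2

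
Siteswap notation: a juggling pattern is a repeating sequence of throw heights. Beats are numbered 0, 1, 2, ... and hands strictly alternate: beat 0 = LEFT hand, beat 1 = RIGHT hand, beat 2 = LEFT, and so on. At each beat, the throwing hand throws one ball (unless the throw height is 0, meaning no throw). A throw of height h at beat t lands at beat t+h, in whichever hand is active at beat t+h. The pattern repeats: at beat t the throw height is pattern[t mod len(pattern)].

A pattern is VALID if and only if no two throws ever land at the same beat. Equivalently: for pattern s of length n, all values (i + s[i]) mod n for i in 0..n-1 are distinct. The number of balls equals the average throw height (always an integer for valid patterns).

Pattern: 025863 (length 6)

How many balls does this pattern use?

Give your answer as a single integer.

Answer: 4

Derivation:
Pattern = [0, 2, 5, 8, 6, 3], length n = 6
  position 0: throw height = 0, running sum = 0
  position 1: throw height = 2, running sum = 2
  position 2: throw height = 5, running sum = 7
  position 3: throw height = 8, running sum = 15
  position 4: throw height = 6, running sum = 21
  position 5: throw height = 3, running sum = 24
Total sum = 24; balls = sum / n = 24 / 6 = 4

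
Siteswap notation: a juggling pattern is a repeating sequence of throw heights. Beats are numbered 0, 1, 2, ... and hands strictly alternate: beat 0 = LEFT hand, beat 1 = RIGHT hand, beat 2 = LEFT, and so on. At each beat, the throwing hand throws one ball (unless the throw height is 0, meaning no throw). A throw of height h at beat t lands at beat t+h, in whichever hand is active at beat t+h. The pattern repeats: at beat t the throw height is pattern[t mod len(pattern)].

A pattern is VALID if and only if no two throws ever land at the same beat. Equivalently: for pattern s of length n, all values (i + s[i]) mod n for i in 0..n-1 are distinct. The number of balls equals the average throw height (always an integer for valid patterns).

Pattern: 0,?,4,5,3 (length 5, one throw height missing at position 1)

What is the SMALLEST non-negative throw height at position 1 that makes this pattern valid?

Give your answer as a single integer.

Answer: 3

Derivation:
i=0: (0 + 0) mod 5 = 0
i=1: s[i]=? (unknown)
i=2: (2 + 4) mod 5 = 1
i=3: (3 + 5) mod 5 = 3
i=4: (4 + 3) mod 5 = 2
Known residues: [0, 1, 2, 3]; need a permutation of 0..4, so missing residue r = 4
Need (1 + s) mod 5 = 4; smallest s = (4 - 1) mod 5 = 3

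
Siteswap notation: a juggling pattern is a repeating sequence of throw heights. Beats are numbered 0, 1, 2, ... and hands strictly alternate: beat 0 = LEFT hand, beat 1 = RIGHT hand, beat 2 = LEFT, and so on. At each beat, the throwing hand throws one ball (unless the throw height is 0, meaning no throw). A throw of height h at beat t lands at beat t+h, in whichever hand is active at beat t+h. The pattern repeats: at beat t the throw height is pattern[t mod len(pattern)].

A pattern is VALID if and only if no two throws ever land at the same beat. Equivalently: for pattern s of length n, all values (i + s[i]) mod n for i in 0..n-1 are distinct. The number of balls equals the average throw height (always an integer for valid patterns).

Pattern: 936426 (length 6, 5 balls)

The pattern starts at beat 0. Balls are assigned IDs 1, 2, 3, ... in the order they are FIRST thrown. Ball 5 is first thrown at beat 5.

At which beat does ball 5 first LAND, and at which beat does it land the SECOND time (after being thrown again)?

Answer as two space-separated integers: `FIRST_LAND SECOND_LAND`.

Beat 0 (L): throw ball1 h=9 -> lands@9:R; in-air after throw: [b1@9:R]
Beat 1 (R): throw ball2 h=3 -> lands@4:L; in-air after throw: [b2@4:L b1@9:R]
Beat 2 (L): throw ball3 h=6 -> lands@8:L; in-air after throw: [b2@4:L b3@8:L b1@9:R]
Beat 3 (R): throw ball4 h=4 -> lands@7:R; in-air after throw: [b2@4:L b4@7:R b3@8:L b1@9:R]
Beat 4 (L): throw ball2 h=2 -> lands@6:L; in-air after throw: [b2@6:L b4@7:R b3@8:L b1@9:R]
Beat 5 (R): throw ball5 h=6 -> lands@11:R; in-air after throw: [b2@6:L b4@7:R b3@8:L b1@9:R b5@11:R]
Beat 6 (L): throw ball2 h=9 -> lands@15:R; in-air after throw: [b4@7:R b3@8:L b1@9:R b5@11:R b2@15:R]
Beat 7 (R): throw ball4 h=3 -> lands@10:L; in-air after throw: [b3@8:L b1@9:R b4@10:L b5@11:R b2@15:R]
Beat 8 (L): throw ball3 h=6 -> lands@14:L; in-air after throw: [b1@9:R b4@10:L b5@11:R b3@14:L b2@15:R]
Beat 9 (R): throw ball1 h=4 -> lands@13:R; in-air after throw: [b4@10:L b5@11:R b1@13:R b3@14:L b2@15:R]
Beat 10 (L): throw ball4 h=2 -> lands@12:L; in-air after throw: [b5@11:R b4@12:L b1@13:R b3@14:L b2@15:R]
Beat 11 (R): throw ball5 h=6 -> lands@17:R; in-air after throw: [b4@12:L b1@13:R b3@14:L b2@15:R b5@17:R]
Beat 12 (L): throw ball4 h=9 -> lands@21:R; in-air after throw: [b1@13:R b3@14:L b2@15:R b5@17:R b4@21:R]
Beat 13 (R): throw ball1 h=3 -> lands@16:L; in-air after throw: [b3@14:L b2@15:R b1@16:L b5@17:R b4@21:R]
Beat 14 (L): throw ball3 h=6 -> lands@20:L; in-air after throw: [b2@15:R b1@16:L b5@17:R b3@20:L b4@21:R]
Beat 15 (R): throw ball2 h=4 -> lands@19:R; in-air after throw: [b1@16:L b5@17:R b2@19:R b3@20:L b4@21:R]
Beat 16 (L): throw ball1 h=2 -> lands@18:L; in-air after throw: [b5@17:R b1@18:L b2@19:R b3@20:L b4@21:R]
Beat 17 (R): throw ball5 h=6 -> lands@23:R; in-air after throw: [b1@18:L b2@19:R b3@20:L b4@21:R b5@23:R]
Ball 5: thrown@5 h=6 -> first land @11; rethrown@11 h=6 -> second land @17

Answer: 11 17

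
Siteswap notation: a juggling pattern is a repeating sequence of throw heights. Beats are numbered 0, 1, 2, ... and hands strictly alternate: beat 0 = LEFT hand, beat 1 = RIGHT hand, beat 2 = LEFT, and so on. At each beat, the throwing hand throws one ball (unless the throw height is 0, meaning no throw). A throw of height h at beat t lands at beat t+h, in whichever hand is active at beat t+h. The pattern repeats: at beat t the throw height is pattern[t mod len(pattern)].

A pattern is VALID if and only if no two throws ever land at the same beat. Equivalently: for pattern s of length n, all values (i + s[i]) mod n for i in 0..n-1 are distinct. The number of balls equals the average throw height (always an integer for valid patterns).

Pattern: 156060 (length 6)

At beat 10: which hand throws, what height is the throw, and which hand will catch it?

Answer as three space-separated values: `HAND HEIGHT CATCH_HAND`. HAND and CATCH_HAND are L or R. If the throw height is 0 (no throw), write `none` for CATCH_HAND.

Answer: L 6 L

Derivation:
Beat 10: 10 mod 2 = 0, so hand = L
Throw height = pattern[10 mod 6] = pattern[4] = 6
Lands at beat 10+6=16, 16 mod 2 = 0, so catch hand = L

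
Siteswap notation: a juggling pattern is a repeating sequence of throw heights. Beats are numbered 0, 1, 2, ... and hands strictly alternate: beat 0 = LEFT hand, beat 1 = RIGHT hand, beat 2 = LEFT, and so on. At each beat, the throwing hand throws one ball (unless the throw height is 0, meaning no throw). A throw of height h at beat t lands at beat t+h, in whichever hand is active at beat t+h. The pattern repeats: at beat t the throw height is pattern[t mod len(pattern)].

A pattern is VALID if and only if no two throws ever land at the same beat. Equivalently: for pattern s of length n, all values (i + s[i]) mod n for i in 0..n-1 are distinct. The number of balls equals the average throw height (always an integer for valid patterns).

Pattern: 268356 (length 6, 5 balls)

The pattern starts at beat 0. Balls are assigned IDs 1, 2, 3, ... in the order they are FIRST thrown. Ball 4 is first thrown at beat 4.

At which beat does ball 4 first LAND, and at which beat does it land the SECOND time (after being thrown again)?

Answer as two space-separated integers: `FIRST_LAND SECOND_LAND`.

Beat 0 (L): throw ball1 h=2 -> lands@2:L; in-air after throw: [b1@2:L]
Beat 1 (R): throw ball2 h=6 -> lands@7:R; in-air after throw: [b1@2:L b2@7:R]
Beat 2 (L): throw ball1 h=8 -> lands@10:L; in-air after throw: [b2@7:R b1@10:L]
Beat 3 (R): throw ball3 h=3 -> lands@6:L; in-air after throw: [b3@6:L b2@7:R b1@10:L]
Beat 4 (L): throw ball4 h=5 -> lands@9:R; in-air after throw: [b3@6:L b2@7:R b4@9:R b1@10:L]
Beat 5 (R): throw ball5 h=6 -> lands@11:R; in-air after throw: [b3@6:L b2@7:R b4@9:R b1@10:L b5@11:R]
Beat 6 (L): throw ball3 h=2 -> lands@8:L; in-air after throw: [b2@7:R b3@8:L b4@9:R b1@10:L b5@11:R]
Beat 7 (R): throw ball2 h=6 -> lands@13:R; in-air after throw: [b3@8:L b4@9:R b1@10:L b5@11:R b2@13:R]
Beat 8 (L): throw ball3 h=8 -> lands@16:L; in-air after throw: [b4@9:R b1@10:L b5@11:R b2@13:R b3@16:L]
Beat 9 (R): throw ball4 h=3 -> lands@12:L; in-air after throw: [b1@10:L b5@11:R b4@12:L b2@13:R b3@16:L]
Beat 10 (L): throw ball1 h=5 -> lands@15:R; in-air after throw: [b5@11:R b4@12:L b2@13:R b1@15:R b3@16:L]
Beat 11 (R): throw ball5 h=6 -> lands@17:R; in-air after throw: [b4@12:L b2@13:R b1@15:R b3@16:L b5@17:R]
Beat 12 (L): throw ball4 h=2 -> lands@14:L; in-air after throw: [b2@13:R b4@14:L b1@15:R b3@16:L b5@17:R]
Ball 4: thrown@4 h=5 -> first land @9; rethrown@9 h=3 -> second land @12

Answer: 9 12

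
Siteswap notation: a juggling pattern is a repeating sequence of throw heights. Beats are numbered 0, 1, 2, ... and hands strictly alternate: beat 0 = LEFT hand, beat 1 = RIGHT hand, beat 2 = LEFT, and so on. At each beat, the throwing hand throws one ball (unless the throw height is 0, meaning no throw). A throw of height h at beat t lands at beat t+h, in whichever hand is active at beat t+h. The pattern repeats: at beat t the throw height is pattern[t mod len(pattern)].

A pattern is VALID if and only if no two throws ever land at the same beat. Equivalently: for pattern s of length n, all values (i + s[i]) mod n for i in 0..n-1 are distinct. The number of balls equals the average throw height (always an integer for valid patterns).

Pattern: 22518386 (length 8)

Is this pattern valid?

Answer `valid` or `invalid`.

Answer: invalid

Derivation:
i=0: (i + s[i]) mod n = (0 + 2) mod 8 = 2
i=1: (i + s[i]) mod n = (1 + 2) mod 8 = 3
i=2: (i + s[i]) mod n = (2 + 5) mod 8 = 7
i=3: (i + s[i]) mod n = (3 + 1) mod 8 = 4
i=4: (i + s[i]) mod n = (4 + 8) mod 8 = 4
i=5: (i + s[i]) mod n = (5 + 3) mod 8 = 0
i=6: (i + s[i]) mod n = (6 + 8) mod 8 = 6
i=7: (i + s[i]) mod n = (7 + 6) mod 8 = 5
Residues: [2, 3, 7, 4, 4, 0, 6, 5], distinct: False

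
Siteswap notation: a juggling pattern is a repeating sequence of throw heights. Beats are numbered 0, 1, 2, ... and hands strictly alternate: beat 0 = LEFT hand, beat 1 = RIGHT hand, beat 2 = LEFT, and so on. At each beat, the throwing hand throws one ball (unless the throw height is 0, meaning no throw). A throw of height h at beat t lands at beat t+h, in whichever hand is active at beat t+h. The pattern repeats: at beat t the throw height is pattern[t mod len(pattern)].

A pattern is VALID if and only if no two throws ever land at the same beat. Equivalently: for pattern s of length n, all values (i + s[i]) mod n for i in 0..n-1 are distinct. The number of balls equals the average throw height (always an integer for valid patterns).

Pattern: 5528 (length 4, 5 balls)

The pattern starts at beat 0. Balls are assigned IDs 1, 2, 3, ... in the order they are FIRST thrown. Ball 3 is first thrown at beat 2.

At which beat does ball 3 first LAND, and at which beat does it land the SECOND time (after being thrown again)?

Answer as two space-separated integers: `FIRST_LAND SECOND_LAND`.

Beat 0 (L): throw ball1 h=5 -> lands@5:R; in-air after throw: [b1@5:R]
Beat 1 (R): throw ball2 h=5 -> lands@6:L; in-air after throw: [b1@5:R b2@6:L]
Beat 2 (L): throw ball3 h=2 -> lands@4:L; in-air after throw: [b3@4:L b1@5:R b2@6:L]
Beat 3 (R): throw ball4 h=8 -> lands@11:R; in-air after throw: [b3@4:L b1@5:R b2@6:L b4@11:R]
Beat 4 (L): throw ball3 h=5 -> lands@9:R; in-air after throw: [b1@5:R b2@6:L b3@9:R b4@11:R]
Beat 5 (R): throw ball1 h=5 -> lands@10:L; in-air after throw: [b2@6:L b3@9:R b1@10:L b4@11:R]
Beat 6 (L): throw ball2 h=2 -> lands@8:L; in-air after throw: [b2@8:L b3@9:R b1@10:L b4@11:R]
Beat 7 (R): throw ball5 h=8 -> lands@15:R; in-air after throw: [b2@8:L b3@9:R b1@10:L b4@11:R b5@15:R]
Beat 8 (L): throw ball2 h=5 -> lands@13:R; in-air after throw: [b3@9:R b1@10:L b4@11:R b2@13:R b5@15:R]
Beat 9 (R): throw ball3 h=5 -> lands@14:L; in-air after throw: [b1@10:L b4@11:R b2@13:R b3@14:L b5@15:R]
Ball 3: thrown@2 h=2 -> first land @4; rethrown@4 h=5 -> second land @9

Answer: 4 9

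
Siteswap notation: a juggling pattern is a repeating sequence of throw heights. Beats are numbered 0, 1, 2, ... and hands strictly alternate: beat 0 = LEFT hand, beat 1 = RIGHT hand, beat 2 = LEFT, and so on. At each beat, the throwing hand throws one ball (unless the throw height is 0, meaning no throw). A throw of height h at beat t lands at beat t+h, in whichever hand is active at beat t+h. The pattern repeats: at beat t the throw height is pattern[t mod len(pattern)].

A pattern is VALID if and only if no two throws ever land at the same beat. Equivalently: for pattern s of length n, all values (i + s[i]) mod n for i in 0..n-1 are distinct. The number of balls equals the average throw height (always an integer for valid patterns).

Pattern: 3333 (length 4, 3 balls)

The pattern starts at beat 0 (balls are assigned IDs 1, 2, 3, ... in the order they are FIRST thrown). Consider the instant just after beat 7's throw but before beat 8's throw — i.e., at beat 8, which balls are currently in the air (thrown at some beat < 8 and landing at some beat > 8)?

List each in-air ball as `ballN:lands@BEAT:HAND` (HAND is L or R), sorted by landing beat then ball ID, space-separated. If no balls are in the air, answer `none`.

Answer: ball1:lands@9:R ball2:lands@10:L

Derivation:
Beat 0 (L): throw ball1 h=3 -> lands@3:R; in-air after throw: [b1@3:R]
Beat 1 (R): throw ball2 h=3 -> lands@4:L; in-air after throw: [b1@3:R b2@4:L]
Beat 2 (L): throw ball3 h=3 -> lands@5:R; in-air after throw: [b1@3:R b2@4:L b3@5:R]
Beat 3 (R): throw ball1 h=3 -> lands@6:L; in-air after throw: [b2@4:L b3@5:R b1@6:L]
Beat 4 (L): throw ball2 h=3 -> lands@7:R; in-air after throw: [b3@5:R b1@6:L b2@7:R]
Beat 5 (R): throw ball3 h=3 -> lands@8:L; in-air after throw: [b1@6:L b2@7:R b3@8:L]
Beat 6 (L): throw ball1 h=3 -> lands@9:R; in-air after throw: [b2@7:R b3@8:L b1@9:R]
Beat 7 (R): throw ball2 h=3 -> lands@10:L; in-air after throw: [b3@8:L b1@9:R b2@10:L]
Beat 8 (L): throw ball3 h=3 -> lands@11:R; in-air after throw: [b1@9:R b2@10:L b3@11:R]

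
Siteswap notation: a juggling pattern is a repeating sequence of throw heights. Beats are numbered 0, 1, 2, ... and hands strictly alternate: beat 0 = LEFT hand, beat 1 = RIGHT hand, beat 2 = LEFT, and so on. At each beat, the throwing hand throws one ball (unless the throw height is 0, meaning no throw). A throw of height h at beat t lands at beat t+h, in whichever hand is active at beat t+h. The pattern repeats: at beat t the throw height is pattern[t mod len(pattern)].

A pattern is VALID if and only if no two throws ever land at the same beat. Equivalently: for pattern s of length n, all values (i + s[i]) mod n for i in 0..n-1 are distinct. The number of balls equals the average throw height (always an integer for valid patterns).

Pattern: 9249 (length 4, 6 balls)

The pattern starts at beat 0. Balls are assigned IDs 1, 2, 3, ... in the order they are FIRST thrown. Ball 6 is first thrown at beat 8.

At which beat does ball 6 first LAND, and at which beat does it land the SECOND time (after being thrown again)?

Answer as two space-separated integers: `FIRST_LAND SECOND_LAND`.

Beat 0 (L): throw ball1 h=9 -> lands@9:R; in-air after throw: [b1@9:R]
Beat 1 (R): throw ball2 h=2 -> lands@3:R; in-air after throw: [b2@3:R b1@9:R]
Beat 2 (L): throw ball3 h=4 -> lands@6:L; in-air after throw: [b2@3:R b3@6:L b1@9:R]
Beat 3 (R): throw ball2 h=9 -> lands@12:L; in-air after throw: [b3@6:L b1@9:R b2@12:L]
Beat 4 (L): throw ball4 h=9 -> lands@13:R; in-air after throw: [b3@6:L b1@9:R b2@12:L b4@13:R]
Beat 5 (R): throw ball5 h=2 -> lands@7:R; in-air after throw: [b3@6:L b5@7:R b1@9:R b2@12:L b4@13:R]
Beat 6 (L): throw ball3 h=4 -> lands@10:L; in-air after throw: [b5@7:R b1@9:R b3@10:L b2@12:L b4@13:R]
Beat 7 (R): throw ball5 h=9 -> lands@16:L; in-air after throw: [b1@9:R b3@10:L b2@12:L b4@13:R b5@16:L]
Beat 8 (L): throw ball6 h=9 -> lands@17:R; in-air after throw: [b1@9:R b3@10:L b2@12:L b4@13:R b5@16:L b6@17:R]
Beat 9 (R): throw ball1 h=2 -> lands@11:R; in-air after throw: [b3@10:L b1@11:R b2@12:L b4@13:R b5@16:L b6@17:R]
Beat 10 (L): throw ball3 h=4 -> lands@14:L; in-air after throw: [b1@11:R b2@12:L b4@13:R b3@14:L b5@16:L b6@17:R]
Beat 11 (R): throw ball1 h=9 -> lands@20:L; in-air after throw: [b2@12:L b4@13:R b3@14:L b5@16:L b6@17:R b1@20:L]
Beat 12 (L): throw ball2 h=9 -> lands@21:R; in-air after throw: [b4@13:R b3@14:L b5@16:L b6@17:R b1@20:L b2@21:R]
Beat 13 (R): throw ball4 h=2 -> lands@15:R; in-air after throw: [b3@14:L b4@15:R b5@16:L b6@17:R b1@20:L b2@21:R]
Beat 14 (L): throw ball3 h=4 -> lands@18:L; in-air after throw: [b4@15:R b5@16:L b6@17:R b3@18:L b1@20:L b2@21:R]
Beat 15 (R): throw ball4 h=9 -> lands@24:L; in-air after throw: [b5@16:L b6@17:R b3@18:L b1@20:L b2@21:R b4@24:L]
Beat 16 (L): throw ball5 h=9 -> lands@25:R; in-air after throw: [b6@17:R b3@18:L b1@20:L b2@21:R b4@24:L b5@25:R]
Beat 17 (R): throw ball6 h=2 -> lands@19:R; in-air after throw: [b3@18:L b6@19:R b1@20:L b2@21:R b4@24:L b5@25:R]
Beat 18 (L): throw ball3 h=4 -> lands@22:L; in-air after throw: [b6@19:R b1@20:L b2@21:R b3@22:L b4@24:L b5@25:R]
Beat 19 (R): throw ball6 h=9 -> lands@28:L; in-air after throw: [b1@20:L b2@21:R b3@22:L b4@24:L b5@25:R b6@28:L]
Ball 6: thrown@8 h=9 -> first land @17; rethrown@17 h=2 -> second land @19

Answer: 17 19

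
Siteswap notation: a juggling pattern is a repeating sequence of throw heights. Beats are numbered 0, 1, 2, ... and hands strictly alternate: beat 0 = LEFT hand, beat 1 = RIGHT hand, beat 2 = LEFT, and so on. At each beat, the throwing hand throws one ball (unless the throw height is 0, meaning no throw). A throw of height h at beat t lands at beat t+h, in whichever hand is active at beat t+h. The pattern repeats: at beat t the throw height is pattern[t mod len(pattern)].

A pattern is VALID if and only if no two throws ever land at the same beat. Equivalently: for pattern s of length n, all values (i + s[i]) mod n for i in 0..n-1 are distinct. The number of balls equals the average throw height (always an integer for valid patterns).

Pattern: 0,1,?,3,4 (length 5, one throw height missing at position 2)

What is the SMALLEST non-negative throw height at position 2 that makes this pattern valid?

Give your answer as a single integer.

i=0: (0 + 0) mod 5 = 0
i=1: (1 + 1) mod 5 = 2
i=2: s[i]=? (unknown)
i=3: (3 + 3) mod 5 = 1
i=4: (4 + 4) mod 5 = 3
Known residues: [0, 1, 2, 3]; need a permutation of 0..4, so missing residue r = 4
Need (2 + s) mod 5 = 4; smallest s = (4 - 2) mod 5 = 2

Answer: 2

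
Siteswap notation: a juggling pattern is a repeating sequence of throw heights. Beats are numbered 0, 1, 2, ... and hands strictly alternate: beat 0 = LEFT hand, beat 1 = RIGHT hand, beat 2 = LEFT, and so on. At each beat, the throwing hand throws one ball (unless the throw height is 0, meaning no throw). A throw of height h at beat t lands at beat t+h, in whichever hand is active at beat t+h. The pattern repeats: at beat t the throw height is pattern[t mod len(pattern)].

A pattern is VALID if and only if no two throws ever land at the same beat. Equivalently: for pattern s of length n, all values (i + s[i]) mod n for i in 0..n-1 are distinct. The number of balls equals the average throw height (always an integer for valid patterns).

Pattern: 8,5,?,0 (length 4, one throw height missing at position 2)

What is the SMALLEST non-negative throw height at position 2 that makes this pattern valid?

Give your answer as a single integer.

i=0: (0 + 8) mod 4 = 0
i=1: (1 + 5) mod 4 = 2
i=2: s[i]=? (unknown)
i=3: (3 + 0) mod 4 = 3
Known residues: [0, 2, 3]; need a permutation of 0..3, so missing residue r = 1
Need (2 + s) mod 4 = 1; smallest s = (1 - 2) mod 4 = 3

Answer: 3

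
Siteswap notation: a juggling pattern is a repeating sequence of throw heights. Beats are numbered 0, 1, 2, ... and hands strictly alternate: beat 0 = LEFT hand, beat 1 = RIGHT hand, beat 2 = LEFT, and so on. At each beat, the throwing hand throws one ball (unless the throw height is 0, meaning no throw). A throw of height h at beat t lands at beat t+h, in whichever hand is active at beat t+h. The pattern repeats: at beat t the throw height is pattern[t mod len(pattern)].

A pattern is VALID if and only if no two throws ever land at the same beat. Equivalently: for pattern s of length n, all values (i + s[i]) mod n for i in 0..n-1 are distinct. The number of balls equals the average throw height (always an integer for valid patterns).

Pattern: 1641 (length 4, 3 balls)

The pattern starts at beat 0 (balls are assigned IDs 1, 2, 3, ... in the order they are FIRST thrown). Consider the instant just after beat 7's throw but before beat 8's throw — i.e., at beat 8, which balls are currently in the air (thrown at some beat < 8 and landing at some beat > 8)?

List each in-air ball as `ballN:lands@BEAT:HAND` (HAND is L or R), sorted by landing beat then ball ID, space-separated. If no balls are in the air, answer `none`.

Beat 0 (L): throw ball1 h=1 -> lands@1:R; in-air after throw: [b1@1:R]
Beat 1 (R): throw ball1 h=6 -> lands@7:R; in-air after throw: [b1@7:R]
Beat 2 (L): throw ball2 h=4 -> lands@6:L; in-air after throw: [b2@6:L b1@7:R]
Beat 3 (R): throw ball3 h=1 -> lands@4:L; in-air after throw: [b3@4:L b2@6:L b1@7:R]
Beat 4 (L): throw ball3 h=1 -> lands@5:R; in-air after throw: [b3@5:R b2@6:L b1@7:R]
Beat 5 (R): throw ball3 h=6 -> lands@11:R; in-air after throw: [b2@6:L b1@7:R b3@11:R]
Beat 6 (L): throw ball2 h=4 -> lands@10:L; in-air after throw: [b1@7:R b2@10:L b3@11:R]
Beat 7 (R): throw ball1 h=1 -> lands@8:L; in-air after throw: [b1@8:L b2@10:L b3@11:R]
Beat 8 (L): throw ball1 h=1 -> lands@9:R; in-air after throw: [b1@9:R b2@10:L b3@11:R]

Answer: ball2:lands@10:L ball3:lands@11:R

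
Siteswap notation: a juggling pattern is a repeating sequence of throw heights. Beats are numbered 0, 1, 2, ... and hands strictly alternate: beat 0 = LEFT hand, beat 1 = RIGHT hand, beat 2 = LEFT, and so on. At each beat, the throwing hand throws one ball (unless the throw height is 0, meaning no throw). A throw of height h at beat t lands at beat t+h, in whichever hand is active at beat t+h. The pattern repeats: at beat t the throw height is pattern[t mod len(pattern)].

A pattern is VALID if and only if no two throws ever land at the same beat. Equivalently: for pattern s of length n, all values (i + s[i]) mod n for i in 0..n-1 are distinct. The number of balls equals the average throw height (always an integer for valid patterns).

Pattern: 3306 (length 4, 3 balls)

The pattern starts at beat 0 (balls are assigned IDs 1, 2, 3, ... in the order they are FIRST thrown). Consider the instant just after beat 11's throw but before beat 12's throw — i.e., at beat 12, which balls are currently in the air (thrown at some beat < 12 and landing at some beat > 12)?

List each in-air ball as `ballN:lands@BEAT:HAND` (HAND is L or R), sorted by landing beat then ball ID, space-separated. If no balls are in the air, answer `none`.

Beat 0 (L): throw ball1 h=3 -> lands@3:R; in-air after throw: [b1@3:R]
Beat 1 (R): throw ball2 h=3 -> lands@4:L; in-air after throw: [b1@3:R b2@4:L]
Beat 3 (R): throw ball1 h=6 -> lands@9:R; in-air after throw: [b2@4:L b1@9:R]
Beat 4 (L): throw ball2 h=3 -> lands@7:R; in-air after throw: [b2@7:R b1@9:R]
Beat 5 (R): throw ball3 h=3 -> lands@8:L; in-air after throw: [b2@7:R b3@8:L b1@9:R]
Beat 7 (R): throw ball2 h=6 -> lands@13:R; in-air after throw: [b3@8:L b1@9:R b2@13:R]
Beat 8 (L): throw ball3 h=3 -> lands@11:R; in-air after throw: [b1@9:R b3@11:R b2@13:R]
Beat 9 (R): throw ball1 h=3 -> lands@12:L; in-air after throw: [b3@11:R b1@12:L b2@13:R]
Beat 11 (R): throw ball3 h=6 -> lands@17:R; in-air after throw: [b1@12:L b2@13:R b3@17:R]
Beat 12 (L): throw ball1 h=3 -> lands@15:R; in-air after throw: [b2@13:R b1@15:R b3@17:R]

Answer: ball2:lands@13:R ball3:lands@17:R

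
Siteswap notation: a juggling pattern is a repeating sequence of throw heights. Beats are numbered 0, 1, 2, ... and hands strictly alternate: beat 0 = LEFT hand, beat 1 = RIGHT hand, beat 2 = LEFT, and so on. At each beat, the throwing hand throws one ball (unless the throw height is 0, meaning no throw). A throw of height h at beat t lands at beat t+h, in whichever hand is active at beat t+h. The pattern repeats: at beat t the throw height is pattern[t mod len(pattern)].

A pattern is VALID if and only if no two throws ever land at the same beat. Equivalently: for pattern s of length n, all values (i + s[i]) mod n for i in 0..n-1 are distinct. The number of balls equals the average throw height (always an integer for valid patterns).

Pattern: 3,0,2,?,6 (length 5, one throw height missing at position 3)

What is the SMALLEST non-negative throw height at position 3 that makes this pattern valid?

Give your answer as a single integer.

i=0: (0 + 3) mod 5 = 3
i=1: (1 + 0) mod 5 = 1
i=2: (2 + 2) mod 5 = 4
i=3: s[i]=? (unknown)
i=4: (4 + 6) mod 5 = 0
Known residues: [0, 1, 3, 4]; need a permutation of 0..4, so missing residue r = 2
Need (3 + s) mod 5 = 2; smallest s = (2 - 3) mod 5 = 4

Answer: 4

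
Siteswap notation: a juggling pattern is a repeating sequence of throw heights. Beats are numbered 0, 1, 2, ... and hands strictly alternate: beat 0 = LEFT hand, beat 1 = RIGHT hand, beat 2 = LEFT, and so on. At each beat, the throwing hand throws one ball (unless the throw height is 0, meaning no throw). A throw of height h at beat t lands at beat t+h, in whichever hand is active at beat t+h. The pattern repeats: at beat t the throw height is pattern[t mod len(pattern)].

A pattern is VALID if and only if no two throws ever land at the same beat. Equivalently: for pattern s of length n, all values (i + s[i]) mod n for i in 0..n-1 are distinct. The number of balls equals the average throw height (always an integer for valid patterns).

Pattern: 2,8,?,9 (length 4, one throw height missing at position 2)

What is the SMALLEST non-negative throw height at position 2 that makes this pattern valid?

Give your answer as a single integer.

Answer: 1

Derivation:
i=0: (0 + 2) mod 4 = 2
i=1: (1 + 8) mod 4 = 1
i=2: s[i]=? (unknown)
i=3: (3 + 9) mod 4 = 0
Known residues: [0, 1, 2]; need a permutation of 0..3, so missing residue r = 3
Need (2 + s) mod 4 = 3; smallest s = (3 - 2) mod 4 = 1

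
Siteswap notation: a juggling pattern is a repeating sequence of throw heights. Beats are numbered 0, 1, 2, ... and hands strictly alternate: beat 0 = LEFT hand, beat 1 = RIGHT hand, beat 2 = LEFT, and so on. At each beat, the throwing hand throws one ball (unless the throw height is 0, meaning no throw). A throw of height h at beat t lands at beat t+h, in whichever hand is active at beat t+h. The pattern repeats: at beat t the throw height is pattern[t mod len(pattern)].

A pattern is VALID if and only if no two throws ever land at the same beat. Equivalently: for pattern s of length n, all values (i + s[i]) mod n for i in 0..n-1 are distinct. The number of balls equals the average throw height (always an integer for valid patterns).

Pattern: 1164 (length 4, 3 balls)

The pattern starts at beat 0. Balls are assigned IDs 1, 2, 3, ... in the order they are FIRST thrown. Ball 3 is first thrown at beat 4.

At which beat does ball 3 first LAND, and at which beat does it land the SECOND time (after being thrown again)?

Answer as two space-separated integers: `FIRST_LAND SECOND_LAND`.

Beat 0 (L): throw ball1 h=1 -> lands@1:R; in-air after throw: [b1@1:R]
Beat 1 (R): throw ball1 h=1 -> lands@2:L; in-air after throw: [b1@2:L]
Beat 2 (L): throw ball1 h=6 -> lands@8:L; in-air after throw: [b1@8:L]
Beat 3 (R): throw ball2 h=4 -> lands@7:R; in-air after throw: [b2@7:R b1@8:L]
Beat 4 (L): throw ball3 h=1 -> lands@5:R; in-air after throw: [b3@5:R b2@7:R b1@8:L]
Beat 5 (R): throw ball3 h=1 -> lands@6:L; in-air after throw: [b3@6:L b2@7:R b1@8:L]
Beat 6 (L): throw ball3 h=6 -> lands@12:L; in-air after throw: [b2@7:R b1@8:L b3@12:L]
Ball 3: thrown@4 h=1 -> first land @5; rethrown@5 h=1 -> second land @6

Answer: 5 6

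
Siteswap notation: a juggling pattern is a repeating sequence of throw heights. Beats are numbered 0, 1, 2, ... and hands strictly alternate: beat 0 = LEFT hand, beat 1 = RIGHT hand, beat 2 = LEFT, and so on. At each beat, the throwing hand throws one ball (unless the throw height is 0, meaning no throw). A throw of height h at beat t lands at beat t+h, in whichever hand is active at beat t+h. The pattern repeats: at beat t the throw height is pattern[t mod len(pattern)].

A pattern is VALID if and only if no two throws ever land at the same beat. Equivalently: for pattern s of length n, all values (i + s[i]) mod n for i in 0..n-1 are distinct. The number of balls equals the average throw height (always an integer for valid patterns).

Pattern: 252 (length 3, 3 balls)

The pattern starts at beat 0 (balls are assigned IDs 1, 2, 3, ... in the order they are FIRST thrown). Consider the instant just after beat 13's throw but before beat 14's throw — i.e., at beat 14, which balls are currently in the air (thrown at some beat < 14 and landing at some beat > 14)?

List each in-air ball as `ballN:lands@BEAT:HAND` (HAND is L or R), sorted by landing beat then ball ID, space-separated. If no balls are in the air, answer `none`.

Answer: ball2:lands@15:R ball1:lands@18:L

Derivation:
Beat 0 (L): throw ball1 h=2 -> lands@2:L; in-air after throw: [b1@2:L]
Beat 1 (R): throw ball2 h=5 -> lands@6:L; in-air after throw: [b1@2:L b2@6:L]
Beat 2 (L): throw ball1 h=2 -> lands@4:L; in-air after throw: [b1@4:L b2@6:L]
Beat 3 (R): throw ball3 h=2 -> lands@5:R; in-air after throw: [b1@4:L b3@5:R b2@6:L]
Beat 4 (L): throw ball1 h=5 -> lands@9:R; in-air after throw: [b3@5:R b2@6:L b1@9:R]
Beat 5 (R): throw ball3 h=2 -> lands@7:R; in-air after throw: [b2@6:L b3@7:R b1@9:R]
Beat 6 (L): throw ball2 h=2 -> lands@8:L; in-air after throw: [b3@7:R b2@8:L b1@9:R]
Beat 7 (R): throw ball3 h=5 -> lands@12:L; in-air after throw: [b2@8:L b1@9:R b3@12:L]
Beat 8 (L): throw ball2 h=2 -> lands@10:L; in-air after throw: [b1@9:R b2@10:L b3@12:L]
Beat 9 (R): throw ball1 h=2 -> lands@11:R; in-air after throw: [b2@10:L b1@11:R b3@12:L]
Beat 10 (L): throw ball2 h=5 -> lands@15:R; in-air after throw: [b1@11:R b3@12:L b2@15:R]
Beat 11 (R): throw ball1 h=2 -> lands@13:R; in-air after throw: [b3@12:L b1@13:R b2@15:R]
Beat 12 (L): throw ball3 h=2 -> lands@14:L; in-air after throw: [b1@13:R b3@14:L b2@15:R]
Beat 13 (R): throw ball1 h=5 -> lands@18:L; in-air after throw: [b3@14:L b2@15:R b1@18:L]
Beat 14 (L): throw ball3 h=2 -> lands@16:L; in-air after throw: [b2@15:R b3@16:L b1@18:L]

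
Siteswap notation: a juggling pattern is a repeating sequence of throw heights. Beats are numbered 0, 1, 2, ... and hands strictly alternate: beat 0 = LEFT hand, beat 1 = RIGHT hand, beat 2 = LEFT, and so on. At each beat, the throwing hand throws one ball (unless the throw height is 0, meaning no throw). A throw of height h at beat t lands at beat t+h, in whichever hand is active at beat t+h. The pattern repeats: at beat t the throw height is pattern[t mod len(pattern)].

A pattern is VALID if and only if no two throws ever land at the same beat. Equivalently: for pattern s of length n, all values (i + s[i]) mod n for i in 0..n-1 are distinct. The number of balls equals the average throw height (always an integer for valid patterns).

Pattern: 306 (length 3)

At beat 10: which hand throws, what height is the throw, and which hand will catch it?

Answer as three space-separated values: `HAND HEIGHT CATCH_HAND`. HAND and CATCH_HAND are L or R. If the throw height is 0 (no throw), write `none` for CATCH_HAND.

Beat 10: 10 mod 2 = 0, so hand = L
Throw height = pattern[10 mod 3] = pattern[1] = 0

Answer: L 0 none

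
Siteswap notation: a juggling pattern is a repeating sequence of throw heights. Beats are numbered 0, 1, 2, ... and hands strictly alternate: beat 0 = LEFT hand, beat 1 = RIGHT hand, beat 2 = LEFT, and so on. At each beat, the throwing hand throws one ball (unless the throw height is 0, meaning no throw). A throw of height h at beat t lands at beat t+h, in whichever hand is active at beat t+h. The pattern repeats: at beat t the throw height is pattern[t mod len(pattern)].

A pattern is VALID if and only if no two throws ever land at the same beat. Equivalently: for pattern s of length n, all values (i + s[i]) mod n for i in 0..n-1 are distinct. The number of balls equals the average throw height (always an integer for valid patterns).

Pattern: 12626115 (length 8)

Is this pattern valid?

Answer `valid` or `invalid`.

Answer: valid

Derivation:
i=0: (i + s[i]) mod n = (0 + 1) mod 8 = 1
i=1: (i + s[i]) mod n = (1 + 2) mod 8 = 3
i=2: (i + s[i]) mod n = (2 + 6) mod 8 = 0
i=3: (i + s[i]) mod n = (3 + 2) mod 8 = 5
i=4: (i + s[i]) mod n = (4 + 6) mod 8 = 2
i=5: (i + s[i]) mod n = (5 + 1) mod 8 = 6
i=6: (i + s[i]) mod n = (6 + 1) mod 8 = 7
i=7: (i + s[i]) mod n = (7 + 5) mod 8 = 4
Residues: [1, 3, 0, 5, 2, 6, 7, 4], distinct: True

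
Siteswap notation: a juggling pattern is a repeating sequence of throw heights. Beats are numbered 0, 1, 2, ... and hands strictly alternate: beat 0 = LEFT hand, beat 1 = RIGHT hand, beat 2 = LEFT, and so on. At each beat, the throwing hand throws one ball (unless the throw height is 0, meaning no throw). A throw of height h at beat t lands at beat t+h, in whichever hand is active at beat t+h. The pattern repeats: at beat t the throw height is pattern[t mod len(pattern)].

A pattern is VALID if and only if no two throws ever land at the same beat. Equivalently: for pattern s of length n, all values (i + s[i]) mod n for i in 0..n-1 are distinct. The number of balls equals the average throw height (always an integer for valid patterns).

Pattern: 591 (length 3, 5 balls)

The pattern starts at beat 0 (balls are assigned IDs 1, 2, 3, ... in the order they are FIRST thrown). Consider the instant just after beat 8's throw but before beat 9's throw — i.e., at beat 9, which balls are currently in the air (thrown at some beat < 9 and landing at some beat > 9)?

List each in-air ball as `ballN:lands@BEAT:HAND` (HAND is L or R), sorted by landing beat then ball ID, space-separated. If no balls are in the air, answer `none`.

Beat 0 (L): throw ball1 h=5 -> lands@5:R; in-air after throw: [b1@5:R]
Beat 1 (R): throw ball2 h=9 -> lands@10:L; in-air after throw: [b1@5:R b2@10:L]
Beat 2 (L): throw ball3 h=1 -> lands@3:R; in-air after throw: [b3@3:R b1@5:R b2@10:L]
Beat 3 (R): throw ball3 h=5 -> lands@8:L; in-air after throw: [b1@5:R b3@8:L b2@10:L]
Beat 4 (L): throw ball4 h=9 -> lands@13:R; in-air after throw: [b1@5:R b3@8:L b2@10:L b4@13:R]
Beat 5 (R): throw ball1 h=1 -> lands@6:L; in-air after throw: [b1@6:L b3@8:L b2@10:L b4@13:R]
Beat 6 (L): throw ball1 h=5 -> lands@11:R; in-air after throw: [b3@8:L b2@10:L b1@11:R b4@13:R]
Beat 7 (R): throw ball5 h=9 -> lands@16:L; in-air after throw: [b3@8:L b2@10:L b1@11:R b4@13:R b5@16:L]
Beat 8 (L): throw ball3 h=1 -> lands@9:R; in-air after throw: [b3@9:R b2@10:L b1@11:R b4@13:R b5@16:L]
Beat 9 (R): throw ball3 h=5 -> lands@14:L; in-air after throw: [b2@10:L b1@11:R b4@13:R b3@14:L b5@16:L]

Answer: ball2:lands@10:L ball1:lands@11:R ball4:lands@13:R ball5:lands@16:L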